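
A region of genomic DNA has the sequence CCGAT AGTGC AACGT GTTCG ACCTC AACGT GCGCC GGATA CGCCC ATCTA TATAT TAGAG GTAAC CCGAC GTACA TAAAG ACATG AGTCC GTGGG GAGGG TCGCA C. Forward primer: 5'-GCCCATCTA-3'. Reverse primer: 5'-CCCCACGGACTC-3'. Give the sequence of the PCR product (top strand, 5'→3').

5'-GCCCATCTATATATTAGAGGTAACCCGACGTACATAAAGACATGAGTCCGTGGGG-3'

Scanning the template, GCCCATCTA occurs at positions 42–50; this primer anneals to the bottom strand there with its 3' end pointing downstream.
Taking the reverse complement of CCCCACGGACTC gives GAGTCCGTGGGG, found at positions 85–96 on the template; the primer anneals here to the top strand with its 3' end pointing upstream.
The product is the template from position 42 through 96 (55 bp).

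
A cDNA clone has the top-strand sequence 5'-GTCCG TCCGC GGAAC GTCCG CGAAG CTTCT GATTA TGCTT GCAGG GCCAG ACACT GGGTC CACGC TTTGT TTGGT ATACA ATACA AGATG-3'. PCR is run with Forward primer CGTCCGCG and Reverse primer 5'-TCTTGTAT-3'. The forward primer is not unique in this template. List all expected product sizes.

85 bp, 74 bp

The forward primer CGTCCGCG matches the top strand at positions 4–11, 15–22.
The reverse primer's reverse complement is ATACAAGA, matching at positions 81–88.
Each forward site pairs with the reverse site to give a product ending at position 88: sizes 85, 74 bp.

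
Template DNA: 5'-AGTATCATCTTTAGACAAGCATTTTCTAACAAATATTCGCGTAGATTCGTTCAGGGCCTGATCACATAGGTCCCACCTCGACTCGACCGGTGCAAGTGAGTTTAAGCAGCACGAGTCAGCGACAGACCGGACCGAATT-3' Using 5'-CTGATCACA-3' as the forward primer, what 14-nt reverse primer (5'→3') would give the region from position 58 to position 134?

The product's 3' end on the top strand is position 134.
The reverse primer anneals to the top strand over positions 121–134, i.e. to GACAGACCGGACCG.
Its sequence written 5'→3' is the reverse complement: CGGTCCGGTCTGTC.

5'-CGGTCCGGTCTGTC-3'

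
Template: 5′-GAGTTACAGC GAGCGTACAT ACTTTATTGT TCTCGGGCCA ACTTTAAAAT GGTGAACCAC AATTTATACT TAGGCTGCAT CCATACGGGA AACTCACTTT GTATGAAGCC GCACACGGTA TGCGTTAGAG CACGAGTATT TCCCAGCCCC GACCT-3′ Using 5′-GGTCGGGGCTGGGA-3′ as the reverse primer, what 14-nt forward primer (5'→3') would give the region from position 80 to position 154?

The reverse primer's reverse complement TCCCAGCCCCGACC matches the template at positions 141–154; the product starts at position 80.
The forward primer is identical to the top strand over positions 80–93: TCCATACGGGAAAC.

5'-TCCATACGGGAAAC-3'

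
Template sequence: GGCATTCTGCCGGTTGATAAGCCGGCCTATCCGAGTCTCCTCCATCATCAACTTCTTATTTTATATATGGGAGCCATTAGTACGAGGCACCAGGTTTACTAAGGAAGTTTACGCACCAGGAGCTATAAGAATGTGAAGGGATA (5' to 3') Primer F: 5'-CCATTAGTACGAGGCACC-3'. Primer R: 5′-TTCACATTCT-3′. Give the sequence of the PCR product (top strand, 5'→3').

5'-CCATTAGTACGAGGCACCAGGTTTACTAAGGAAGTTTACGCACCAGGAGCTATAAGAATGTGAA-3'

Forward primer CCATTAGTACGAGGCACC is found on the top strand at positions 74–91.
The reverse primer's reverse complement is AGAATGTGAA, which matches the template at positions 128–137.
The product is the template from position 74 through 137 (64 bp).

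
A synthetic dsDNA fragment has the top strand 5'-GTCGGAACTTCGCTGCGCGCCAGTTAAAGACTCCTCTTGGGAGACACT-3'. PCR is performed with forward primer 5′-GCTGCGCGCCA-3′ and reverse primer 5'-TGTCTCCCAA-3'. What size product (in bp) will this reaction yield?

Forward primer GCTGCGCGCCA is found on the top strand at positions 12–22.
Taking the reverse complement of TGTCTCCCAA gives TTGGGAGACA, found at positions 37–46 on the template; the primer anneals here to the top strand with its 3' end pointing upstream.
Product length = (reverse-primer end) − (forward-primer start) + 1 = 46 − 12 + 1 = 35 bp.

35 bp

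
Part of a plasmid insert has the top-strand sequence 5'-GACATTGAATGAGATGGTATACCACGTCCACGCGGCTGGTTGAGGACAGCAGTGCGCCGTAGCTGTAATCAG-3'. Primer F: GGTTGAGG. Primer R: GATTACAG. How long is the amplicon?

The forward primer matches the template at positions 38–45.
Reverse complement of the reverse primer: CTGTAATC. This occurs on the top strand at positions 63–70.
Product length = (reverse-primer end) − (forward-primer start) + 1 = 70 − 38 + 1 = 33 bp.

33 bp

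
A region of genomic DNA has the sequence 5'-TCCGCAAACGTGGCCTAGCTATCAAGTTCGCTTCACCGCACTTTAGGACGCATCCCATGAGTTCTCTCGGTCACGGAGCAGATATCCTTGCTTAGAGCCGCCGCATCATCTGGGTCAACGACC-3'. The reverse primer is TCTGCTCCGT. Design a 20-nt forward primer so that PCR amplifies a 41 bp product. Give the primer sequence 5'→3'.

5'-TTTAGGACGCATCCCATGAG-3'

The reverse primer's reverse complement ACGGAGCAGA matches the template at positions 73–82, so the product ends at position 82.
A 41 bp product then starts at position 82 − 41 + 1 = 42.
The forward primer is identical to the top strand there: TTTAGGACGCATCCCATGAG.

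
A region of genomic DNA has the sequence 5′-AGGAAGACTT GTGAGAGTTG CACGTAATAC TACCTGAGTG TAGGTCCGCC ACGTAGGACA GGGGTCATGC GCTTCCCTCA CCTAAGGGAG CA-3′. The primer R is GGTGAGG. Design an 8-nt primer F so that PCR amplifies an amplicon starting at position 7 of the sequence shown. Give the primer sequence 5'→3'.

5'-ACTTGTGA-3'

The reverse primer's reverse complement CCTCACC matches the template at positions 76–82; the product starts at position 7.
The forward primer is identical to the top strand over positions 7–14: ACTTGTGA.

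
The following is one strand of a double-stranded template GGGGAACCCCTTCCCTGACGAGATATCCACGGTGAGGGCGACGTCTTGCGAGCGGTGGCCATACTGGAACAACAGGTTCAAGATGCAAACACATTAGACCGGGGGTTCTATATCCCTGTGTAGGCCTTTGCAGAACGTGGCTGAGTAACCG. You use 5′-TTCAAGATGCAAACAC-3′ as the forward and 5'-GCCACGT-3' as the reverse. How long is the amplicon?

65 bp

The forward primer matches the template at positions 77–92.
Taking the reverse complement of GCCACGT gives ACGTGGC, found at positions 135–141 on the template; the primer anneals here to the top strand with its 3' end pointing upstream.
Product length = (reverse-primer end) − (forward-primer start) + 1 = 141 − 77 + 1 = 65 bp.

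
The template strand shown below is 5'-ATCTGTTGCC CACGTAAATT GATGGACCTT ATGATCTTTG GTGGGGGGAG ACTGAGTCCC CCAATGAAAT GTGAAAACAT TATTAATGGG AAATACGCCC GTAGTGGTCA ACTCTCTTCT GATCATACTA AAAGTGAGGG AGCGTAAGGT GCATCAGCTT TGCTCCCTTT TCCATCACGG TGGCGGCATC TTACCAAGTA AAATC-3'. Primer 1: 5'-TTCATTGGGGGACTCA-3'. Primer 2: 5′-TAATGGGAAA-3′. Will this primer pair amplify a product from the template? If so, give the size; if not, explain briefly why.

Primer 1 (TTCATTGGGGGACTCA) has reverse complement TGAGTCCCCCAATGAA, which matches the top strand at positions 53–68; primer 1 anneals to the top strand there with its 3' end pointing upstream toward position 53.
Primer 2 (TAATGGGAAA) matches the top strand directly at positions 84–93; it anneals to the bottom strand with its 3' end pointing downstream toward position 93.
The 3' ends diverge (primer 1 extends toward position 1, primer 2 toward position 205), so the primers never converge on a shared product.

No product — the primers' 3' ends point away from each other.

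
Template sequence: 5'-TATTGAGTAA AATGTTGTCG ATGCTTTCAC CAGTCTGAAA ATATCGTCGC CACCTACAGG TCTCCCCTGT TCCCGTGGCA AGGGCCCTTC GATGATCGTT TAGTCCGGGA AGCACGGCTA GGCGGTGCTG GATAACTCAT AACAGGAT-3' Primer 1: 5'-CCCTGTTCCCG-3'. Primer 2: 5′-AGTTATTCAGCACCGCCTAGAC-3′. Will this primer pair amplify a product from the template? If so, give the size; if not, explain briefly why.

Primer 2 (AGTTATTCAGCACCGCCTAGAC) does not match the top strand, and its reverse complement GTCTAGGCGGTGCTGAATAACT does not match either.
With no annealing site for primer 2, no amplification occurs.

No product — primer 2 has no binding site in the template.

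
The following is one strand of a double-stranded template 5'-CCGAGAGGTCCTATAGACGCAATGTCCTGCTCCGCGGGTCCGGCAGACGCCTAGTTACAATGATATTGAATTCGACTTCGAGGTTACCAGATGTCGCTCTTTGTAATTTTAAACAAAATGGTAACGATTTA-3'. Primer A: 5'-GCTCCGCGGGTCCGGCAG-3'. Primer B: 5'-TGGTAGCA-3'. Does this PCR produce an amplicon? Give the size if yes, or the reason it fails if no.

Primer B (TGGTAGCA) does not match the top strand, and its reverse complement TGCTACCA does not match either.
With no annealing site for primer B, no amplification occurs.

No product — primer B has no binding site in the template.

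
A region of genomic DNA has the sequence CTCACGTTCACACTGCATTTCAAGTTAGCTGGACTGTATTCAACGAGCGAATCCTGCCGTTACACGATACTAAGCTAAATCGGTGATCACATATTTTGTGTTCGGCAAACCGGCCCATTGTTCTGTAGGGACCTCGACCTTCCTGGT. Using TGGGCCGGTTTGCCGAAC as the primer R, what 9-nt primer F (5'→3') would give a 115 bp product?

5'-CACGTTCAC-3'

The reverse primer's reverse complement GTTCGGCAAACCGGCCCA matches the template at positions 100–117, so the product ends at position 117.
A 115 bp product then starts at position 117 − 115 + 1 = 3.
The forward primer is identical to the top strand there: CACGTTCAC.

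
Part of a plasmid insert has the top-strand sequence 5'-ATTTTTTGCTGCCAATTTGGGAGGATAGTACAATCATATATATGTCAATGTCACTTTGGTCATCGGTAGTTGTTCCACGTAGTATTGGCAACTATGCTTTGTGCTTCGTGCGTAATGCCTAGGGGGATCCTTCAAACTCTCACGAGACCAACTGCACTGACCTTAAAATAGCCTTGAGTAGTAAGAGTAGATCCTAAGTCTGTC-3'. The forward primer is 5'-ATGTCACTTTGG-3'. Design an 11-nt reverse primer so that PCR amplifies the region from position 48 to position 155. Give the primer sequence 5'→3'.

5'-GCAGTTGGTCT-3'

The product's 3' end on the top strand is position 155.
The reverse primer anneals to the top strand over positions 145–155, i.e. to AGACCAACTGC.
Its sequence written 5'→3' is the reverse complement: GCAGTTGGTCT.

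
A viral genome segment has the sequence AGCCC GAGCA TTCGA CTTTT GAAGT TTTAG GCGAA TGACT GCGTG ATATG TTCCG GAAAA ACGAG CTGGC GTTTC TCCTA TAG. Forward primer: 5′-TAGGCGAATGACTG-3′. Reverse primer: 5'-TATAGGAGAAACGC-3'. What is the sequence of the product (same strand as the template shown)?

5'-TAGGCGAATGACTGCGTGATATGTTCCGGAAAAACGAGCTGGCGTTTCTCCTATA-3'

Forward primer TAGGCGAATGACTG is found on the top strand at positions 28–41.
The reverse primer's reverse complement is GCGTTTCTCCTATA, which matches the template at positions 69–82.
The product is the template from position 28 through 82 (55 bp).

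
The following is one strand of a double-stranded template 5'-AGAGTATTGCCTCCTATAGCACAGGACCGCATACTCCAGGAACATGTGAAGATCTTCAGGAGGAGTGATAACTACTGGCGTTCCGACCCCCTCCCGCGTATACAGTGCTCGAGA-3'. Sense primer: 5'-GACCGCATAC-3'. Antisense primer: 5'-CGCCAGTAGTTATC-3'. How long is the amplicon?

The forward primer matches the template at positions 25–34.
The reverse primer's reverse complement is GATAACTACTGGCG, which matches the template at positions 67–80.
Product length = (reverse-primer end) − (forward-primer start) + 1 = 80 − 25 + 1 = 56 bp.

56 bp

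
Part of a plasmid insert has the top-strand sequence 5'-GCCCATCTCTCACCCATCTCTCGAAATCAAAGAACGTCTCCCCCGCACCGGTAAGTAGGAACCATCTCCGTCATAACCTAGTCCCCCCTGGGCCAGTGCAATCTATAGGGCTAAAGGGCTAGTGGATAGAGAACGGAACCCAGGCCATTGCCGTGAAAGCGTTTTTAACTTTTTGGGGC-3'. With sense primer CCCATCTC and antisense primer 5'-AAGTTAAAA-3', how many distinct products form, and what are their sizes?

The forward primer CCCATCTC matches the top strand at positions 2–9, 13–20.
The reverse primer's reverse complement is TTTTAACTT, matching at positions 163–171.
Each forward site pairs with the reverse site to give a product ending at position 171: sizes 170, 159 bp.

Two products: 170 bp, 159 bp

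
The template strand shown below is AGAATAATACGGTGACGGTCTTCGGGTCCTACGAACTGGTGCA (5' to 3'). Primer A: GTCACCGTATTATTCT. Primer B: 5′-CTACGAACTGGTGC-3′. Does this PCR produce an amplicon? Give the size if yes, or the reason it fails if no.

Primer A (GTCACCGTATTATTCT) has reverse complement AGAATAATACGGTGAC, which matches the top strand at positions 1–16; primer A anneals to the top strand there with its 3' end pointing upstream toward position 1.
Primer B (CTACGAACTGGTGC) matches the top strand directly at positions 29–42; it anneals to the bottom strand with its 3' end pointing downstream toward position 42.
The 3' ends diverge (primer A extends toward position 1, primer B toward position 43), so the primers never converge on a shared product.

No product — the primers' 3' ends point away from each other.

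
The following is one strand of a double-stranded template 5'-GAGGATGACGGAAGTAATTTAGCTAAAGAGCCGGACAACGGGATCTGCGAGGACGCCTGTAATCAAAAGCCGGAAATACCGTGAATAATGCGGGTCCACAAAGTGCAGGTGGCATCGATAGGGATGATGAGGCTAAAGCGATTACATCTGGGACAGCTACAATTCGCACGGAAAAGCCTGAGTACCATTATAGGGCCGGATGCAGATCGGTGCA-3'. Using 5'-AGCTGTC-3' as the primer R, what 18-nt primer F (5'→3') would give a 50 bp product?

The reverse primer's reverse complement GACAGCT matches the template at positions 152–158, so the product ends at position 158.
A 50 bp product then starts at position 158 − 50 + 1 = 109.
The forward primer is identical to the top strand there: GTGGCATCGATAGGGATG.

5'-GTGGCATCGATAGGGATG-3'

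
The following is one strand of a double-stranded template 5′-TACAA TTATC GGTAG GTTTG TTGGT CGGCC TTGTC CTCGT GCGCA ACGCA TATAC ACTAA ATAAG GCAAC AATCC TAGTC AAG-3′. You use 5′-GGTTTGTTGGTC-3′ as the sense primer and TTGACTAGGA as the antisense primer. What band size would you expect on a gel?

68 bp

The forward primer matches the template at positions 15–26.
Reverse complement of the reverse primer: TCCTAGTCAA. This occurs on the top strand at positions 73–82.
Amplicon spans positions 15–82: 68 bp.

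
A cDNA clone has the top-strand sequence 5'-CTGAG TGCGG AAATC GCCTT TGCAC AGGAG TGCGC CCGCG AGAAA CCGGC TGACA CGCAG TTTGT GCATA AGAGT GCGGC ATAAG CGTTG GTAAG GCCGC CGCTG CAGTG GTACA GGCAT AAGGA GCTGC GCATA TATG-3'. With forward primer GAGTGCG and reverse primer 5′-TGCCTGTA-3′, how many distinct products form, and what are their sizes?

The forward primer GAGTGCG matches the top strand at positions 3–9, 28–34, 72–78.
The reverse primer's reverse complement is TACAGGCA, matching at positions 112–119.
Each forward site pairs with the reverse site to give a product ending at position 119: sizes 117, 92, 48 bp.

Three products: 117 bp, 92 bp, 48 bp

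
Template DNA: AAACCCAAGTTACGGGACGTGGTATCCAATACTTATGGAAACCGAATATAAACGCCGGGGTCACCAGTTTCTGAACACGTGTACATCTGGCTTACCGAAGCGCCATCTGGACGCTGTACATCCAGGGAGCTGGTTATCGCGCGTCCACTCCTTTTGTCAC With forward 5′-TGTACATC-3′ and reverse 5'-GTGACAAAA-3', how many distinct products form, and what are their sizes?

The forward primer TGTACATC matches the top strand at positions 80–87, 115–122.
The reverse primer's reverse complement is TTTTGTCAC, matching at positions 152–160.
Each forward site pairs with the reverse site to give a product ending at position 160: sizes 81, 46 bp.

Two products: 81 bp, 46 bp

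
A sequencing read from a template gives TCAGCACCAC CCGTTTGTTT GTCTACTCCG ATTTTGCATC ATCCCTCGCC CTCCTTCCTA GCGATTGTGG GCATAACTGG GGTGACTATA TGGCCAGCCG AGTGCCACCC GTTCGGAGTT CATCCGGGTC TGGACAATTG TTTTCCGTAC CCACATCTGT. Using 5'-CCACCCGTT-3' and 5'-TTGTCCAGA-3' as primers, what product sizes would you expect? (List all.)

The forward primer CCACCCGTT matches the top strand at positions 7–15, 105–113.
The reverse primer's reverse complement is TCTGGACAA, matching at positions 129–137.
Each forward site pairs with the reverse site to give a product ending at position 137: sizes 131, 33 bp.

131 bp, 33 bp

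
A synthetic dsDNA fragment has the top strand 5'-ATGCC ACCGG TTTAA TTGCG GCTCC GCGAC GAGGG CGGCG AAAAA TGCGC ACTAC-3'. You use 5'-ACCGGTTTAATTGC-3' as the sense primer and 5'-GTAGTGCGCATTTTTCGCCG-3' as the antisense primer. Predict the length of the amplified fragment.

50 bp

Forward primer ACCGGTTTAATTGC is found on the top strand at positions 6–19.
Taking the reverse complement of GTAGTGCGCATTTTTCGCCG gives CGGCGAAAAATGCGCACTAC, found at positions 36–55 on the template; the primer anneals here to the top strand with its 3' end pointing upstream.
Product length = (reverse-primer end) − (forward-primer start) + 1 = 55 − 6 + 1 = 50 bp.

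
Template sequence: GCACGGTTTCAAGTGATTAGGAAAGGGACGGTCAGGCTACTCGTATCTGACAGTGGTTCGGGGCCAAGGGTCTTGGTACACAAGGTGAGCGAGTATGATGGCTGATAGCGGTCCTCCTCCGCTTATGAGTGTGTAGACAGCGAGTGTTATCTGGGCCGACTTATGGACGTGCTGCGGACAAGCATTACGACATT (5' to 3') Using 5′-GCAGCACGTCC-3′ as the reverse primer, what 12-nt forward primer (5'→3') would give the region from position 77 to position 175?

5'-TACACAAGGTGA-3'

The reverse primer's reverse complement GGACGTGCTGC matches the template at positions 165–175; the product starts at position 77.
The forward primer is identical to the top strand over positions 77–88: TACACAAGGTGA.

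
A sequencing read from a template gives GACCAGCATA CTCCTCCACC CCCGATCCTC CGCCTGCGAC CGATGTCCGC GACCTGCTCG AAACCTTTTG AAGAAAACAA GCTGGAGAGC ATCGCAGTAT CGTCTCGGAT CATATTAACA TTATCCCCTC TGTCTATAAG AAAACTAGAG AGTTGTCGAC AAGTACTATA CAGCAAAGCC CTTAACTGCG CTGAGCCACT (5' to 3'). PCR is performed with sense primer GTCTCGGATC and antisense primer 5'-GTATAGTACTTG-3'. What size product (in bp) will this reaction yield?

The forward primer matches the template at positions 102–111.
The reverse primer's reverse complement is CAAGTACTATAC, which matches the template at positions 160–171.
Amplicon spans positions 102–171: 70 bp.

70 bp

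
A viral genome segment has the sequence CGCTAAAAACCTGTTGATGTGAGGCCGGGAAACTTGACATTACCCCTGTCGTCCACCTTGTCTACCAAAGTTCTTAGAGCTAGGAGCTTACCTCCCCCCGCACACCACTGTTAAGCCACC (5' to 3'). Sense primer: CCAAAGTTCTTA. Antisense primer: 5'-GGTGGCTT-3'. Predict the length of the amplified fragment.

56 bp

Forward primer CCAAAGTTCTTA is found on the top strand at positions 65–76.
Reverse complement of the reverse primer: AAGCCACC. This occurs on the top strand at positions 113–120.
Product length = (reverse-primer end) − (forward-primer start) + 1 = 120 − 65 + 1 = 56 bp.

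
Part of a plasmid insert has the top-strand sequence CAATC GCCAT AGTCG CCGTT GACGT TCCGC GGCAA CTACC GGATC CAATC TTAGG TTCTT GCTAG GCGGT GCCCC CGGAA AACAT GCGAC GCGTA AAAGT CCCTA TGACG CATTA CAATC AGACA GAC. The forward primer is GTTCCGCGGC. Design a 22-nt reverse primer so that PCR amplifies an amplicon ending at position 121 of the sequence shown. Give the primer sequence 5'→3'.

5'-TGATTGTAATGCGTCATAGGGA-3'

The forward primer binds at positions 24–33; the product's 3' end on the top strand is position 121.
The reverse primer anneals to the top strand over positions 100–121, i.e. to TCCCTATGACGCATTACAATCA.
Its sequence written 5'→3' is the reverse complement: TGATTGTAATGCGTCATAGGGA.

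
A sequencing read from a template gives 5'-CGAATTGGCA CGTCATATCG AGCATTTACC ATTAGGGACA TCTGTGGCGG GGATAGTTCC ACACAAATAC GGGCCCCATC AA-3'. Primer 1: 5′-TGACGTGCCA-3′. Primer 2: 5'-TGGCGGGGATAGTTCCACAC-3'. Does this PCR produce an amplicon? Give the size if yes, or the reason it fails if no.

Primer 1 (TGACGTGCCA) has reverse complement TGGCACGTCA, which matches the top strand at positions 6–15; primer 1 anneals to the top strand there with its 3' end pointing upstream toward position 6.
Primer 2 (TGGCGGGGATAGTTCCACAC) matches the top strand directly at positions 45–64; it anneals to the bottom strand with its 3' end pointing downstream toward position 64.
The 3' ends diverge (primer 1 extends toward position 1, primer 2 toward position 82), so the primers never converge on a shared product.

No product — the primers' 3' ends point away from each other.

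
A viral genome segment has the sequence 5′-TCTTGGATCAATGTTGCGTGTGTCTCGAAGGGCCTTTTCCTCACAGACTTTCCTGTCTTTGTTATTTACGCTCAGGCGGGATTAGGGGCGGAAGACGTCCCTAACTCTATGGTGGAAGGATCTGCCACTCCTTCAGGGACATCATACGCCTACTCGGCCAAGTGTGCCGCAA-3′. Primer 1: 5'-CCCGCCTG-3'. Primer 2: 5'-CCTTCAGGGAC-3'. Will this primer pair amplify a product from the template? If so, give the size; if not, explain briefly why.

Primer 1 (CCCGCCTG) has reverse complement CAGGCGGG, which matches the top strand at positions 73–80; primer 1 anneals to the top strand there with its 3' end pointing upstream toward position 73.
Primer 2 (CCTTCAGGGAC) matches the top strand directly at positions 130–140; it anneals to the bottom strand with its 3' end pointing downstream toward position 140.
The 3' ends diverge (primer 1 extends toward position 1, primer 2 toward position 172), so the primers never converge on a shared product.

No product — the primers' 3' ends point away from each other.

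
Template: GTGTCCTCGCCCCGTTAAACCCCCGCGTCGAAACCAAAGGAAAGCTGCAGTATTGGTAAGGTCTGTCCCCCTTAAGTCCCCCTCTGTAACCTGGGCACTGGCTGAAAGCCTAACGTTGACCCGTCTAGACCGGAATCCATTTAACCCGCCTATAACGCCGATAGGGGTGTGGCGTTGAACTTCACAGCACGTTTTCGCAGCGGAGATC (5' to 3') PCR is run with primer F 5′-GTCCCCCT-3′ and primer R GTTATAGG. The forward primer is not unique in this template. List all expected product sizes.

The forward primer GTCCCCCT matches the top strand at positions 65–72, 76–83.
The reverse primer's reverse complement is CCTATAAC, matching at positions 149–156.
Each forward site pairs with the reverse site to give a product ending at position 156: sizes 92, 81 bp.

92 bp, 81 bp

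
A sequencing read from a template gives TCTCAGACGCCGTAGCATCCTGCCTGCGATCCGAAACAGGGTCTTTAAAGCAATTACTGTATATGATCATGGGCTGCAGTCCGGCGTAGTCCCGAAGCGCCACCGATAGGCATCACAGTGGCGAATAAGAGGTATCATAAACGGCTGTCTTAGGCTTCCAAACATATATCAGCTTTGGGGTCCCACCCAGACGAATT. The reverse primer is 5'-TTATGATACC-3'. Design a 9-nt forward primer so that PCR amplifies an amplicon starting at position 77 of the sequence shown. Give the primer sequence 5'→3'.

The reverse primer's reverse complement GGTATCATAA matches the template at positions 131–140; the product starts at position 77.
The forward primer is identical to the top strand over positions 77–85: CAGTCCGGC.

5'-CAGTCCGGC-3'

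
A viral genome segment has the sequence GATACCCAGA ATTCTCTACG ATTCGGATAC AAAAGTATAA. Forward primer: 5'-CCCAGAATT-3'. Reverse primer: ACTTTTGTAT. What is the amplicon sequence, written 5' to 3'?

Scanning the template, CCCAGAATT occurs at positions 5–13; this primer anneals to the bottom strand there with its 3' end pointing downstream.
Reverse complement of the reverse primer: ATACAAAAGT. This occurs on the top strand at positions 27–36.
The product is the template from position 5 through 36 (32 bp).

5'-CCCAGAATTCTCTACGATTCGGATACAAAAGT-3'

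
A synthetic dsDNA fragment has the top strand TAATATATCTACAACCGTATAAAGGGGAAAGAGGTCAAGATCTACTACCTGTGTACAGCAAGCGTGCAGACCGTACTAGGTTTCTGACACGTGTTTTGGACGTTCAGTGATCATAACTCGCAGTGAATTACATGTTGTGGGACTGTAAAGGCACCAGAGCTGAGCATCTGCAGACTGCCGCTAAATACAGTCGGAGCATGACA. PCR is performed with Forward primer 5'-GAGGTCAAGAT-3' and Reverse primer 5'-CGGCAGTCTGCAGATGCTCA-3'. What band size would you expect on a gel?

The forward primer matches the template at positions 31–41.
The reverse primer's reverse complement is TGAGCATCTGCAGACTGCCG, which matches the template at positions 161–180.
Product length = (reverse-primer end) − (forward-primer start) + 1 = 180 − 31 + 1 = 150 bp.

150 bp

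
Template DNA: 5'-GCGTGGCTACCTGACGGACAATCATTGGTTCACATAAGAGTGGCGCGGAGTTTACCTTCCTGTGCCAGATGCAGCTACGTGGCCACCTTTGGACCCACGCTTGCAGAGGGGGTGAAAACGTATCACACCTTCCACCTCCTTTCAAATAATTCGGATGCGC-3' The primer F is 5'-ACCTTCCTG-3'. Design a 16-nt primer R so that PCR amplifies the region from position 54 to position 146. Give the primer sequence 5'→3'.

5'-TTTGAAAGGAGGTGGA-3'

The product's 3' end on the top strand is position 146.
The reverse primer anneals to the top strand over positions 131–146, i.e. to TCCACCTCCTTTCAAA.
Its sequence written 5'→3' is the reverse complement: TTTGAAAGGAGGTGGA.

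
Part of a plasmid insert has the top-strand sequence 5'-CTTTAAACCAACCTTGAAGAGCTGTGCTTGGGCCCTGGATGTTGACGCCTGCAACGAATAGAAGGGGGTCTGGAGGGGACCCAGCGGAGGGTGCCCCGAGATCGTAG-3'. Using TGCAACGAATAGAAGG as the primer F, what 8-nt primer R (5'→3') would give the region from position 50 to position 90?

5'-CCTCCGCT-3'

The product's 3' end on the top strand is position 90.
The reverse primer anneals to the top strand over positions 83–90, i.e. to AGCGGAGG.
Its sequence written 5'→3' is the reverse complement: CCTCCGCT.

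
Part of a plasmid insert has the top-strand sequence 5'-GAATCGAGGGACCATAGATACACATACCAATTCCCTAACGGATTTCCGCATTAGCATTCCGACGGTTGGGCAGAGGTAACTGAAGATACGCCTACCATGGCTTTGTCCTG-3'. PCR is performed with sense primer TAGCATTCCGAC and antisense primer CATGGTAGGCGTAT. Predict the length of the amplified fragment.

Scanning the template, TAGCATTCCGAC occurs at positions 52–63; this primer anneals to the bottom strand there with its 3' end pointing downstream.
Reverse complement of the reverse primer: ATACGCCTACCATG. This occurs on the top strand at positions 86–99.
Amplicon spans positions 52–99: 48 bp.

48 bp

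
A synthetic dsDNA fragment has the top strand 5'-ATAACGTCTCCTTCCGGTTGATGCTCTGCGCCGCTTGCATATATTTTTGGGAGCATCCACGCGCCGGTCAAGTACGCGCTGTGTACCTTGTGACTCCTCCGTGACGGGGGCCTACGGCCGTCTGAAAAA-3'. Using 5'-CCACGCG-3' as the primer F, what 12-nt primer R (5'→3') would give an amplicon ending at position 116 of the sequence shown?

The forward primer binds at positions 57–63; the product's 3' end on the top strand is position 116.
The reverse primer anneals to the top strand over positions 105–116, i.e. to CGGGGGCCTACG.
Its sequence written 5'→3' is the reverse complement: CGTAGGCCCCCG.

5'-CGTAGGCCCCCG-3'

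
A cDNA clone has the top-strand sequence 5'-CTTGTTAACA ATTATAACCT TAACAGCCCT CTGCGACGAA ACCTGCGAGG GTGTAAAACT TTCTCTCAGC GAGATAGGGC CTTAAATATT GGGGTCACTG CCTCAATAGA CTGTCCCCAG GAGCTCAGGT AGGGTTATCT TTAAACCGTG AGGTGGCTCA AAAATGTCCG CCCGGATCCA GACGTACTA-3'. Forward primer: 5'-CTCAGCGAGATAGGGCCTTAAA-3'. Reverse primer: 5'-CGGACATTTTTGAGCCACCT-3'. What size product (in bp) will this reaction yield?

Scanning the template, CTCAGCGAGATAGGGCCTTAAA occurs at positions 65–86; this primer anneals to the bottom strand there with its 3' end pointing downstream.
Reverse complement of the reverse primer: AGGTGGCTCAAAAATGTCCG. This occurs on the top strand at positions 151–170.
Amplicon spans positions 65–170: 106 bp.

106 bp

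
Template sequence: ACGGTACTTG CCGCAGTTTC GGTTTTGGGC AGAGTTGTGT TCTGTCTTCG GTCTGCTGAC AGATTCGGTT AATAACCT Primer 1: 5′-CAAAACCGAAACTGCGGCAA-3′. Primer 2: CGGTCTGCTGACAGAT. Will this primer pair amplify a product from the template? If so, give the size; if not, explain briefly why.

No product — the primers' 3' ends point away from each other.

Primer 1 (CAAAACCGAAACTGCGGCAA) has reverse complement TTGCCGCAGTTTCGGTTTTG, which matches the top strand at positions 8–27; primer 1 anneals to the top strand there with its 3' end pointing upstream toward position 8.
Primer 2 (CGGTCTGCTGACAGAT) matches the top strand directly at positions 49–64; it anneals to the bottom strand with its 3' end pointing downstream toward position 64.
The 3' ends diverge (primer 1 extends toward position 1, primer 2 toward position 78), so the primers never converge on a shared product.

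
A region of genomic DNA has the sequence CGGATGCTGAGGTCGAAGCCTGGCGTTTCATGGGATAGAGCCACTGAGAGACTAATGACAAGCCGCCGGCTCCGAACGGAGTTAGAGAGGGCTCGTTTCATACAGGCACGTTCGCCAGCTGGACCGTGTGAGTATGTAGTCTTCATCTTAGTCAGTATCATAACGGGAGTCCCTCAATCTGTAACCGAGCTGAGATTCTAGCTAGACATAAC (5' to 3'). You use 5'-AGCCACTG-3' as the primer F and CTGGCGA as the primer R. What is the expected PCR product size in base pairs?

The forward primer matches the template at positions 39–46.
Reverse complement of the reverse primer: TCGCCAG. This occurs on the top strand at positions 112–118.
The product runs from position 39 to position 118, so its length is 118 − 39 + 1 = 80 bp.

80 bp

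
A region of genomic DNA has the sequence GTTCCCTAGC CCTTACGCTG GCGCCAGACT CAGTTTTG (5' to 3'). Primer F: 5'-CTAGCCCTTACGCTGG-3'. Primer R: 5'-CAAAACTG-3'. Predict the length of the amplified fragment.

33 bp

Forward primer CTAGCCCTTACGCTGG is found on the top strand at positions 6–21.
Reverse complement of the reverse primer: CAGTTTTG. This occurs on the top strand at positions 31–38.
Amplicon spans positions 6–38: 33 bp.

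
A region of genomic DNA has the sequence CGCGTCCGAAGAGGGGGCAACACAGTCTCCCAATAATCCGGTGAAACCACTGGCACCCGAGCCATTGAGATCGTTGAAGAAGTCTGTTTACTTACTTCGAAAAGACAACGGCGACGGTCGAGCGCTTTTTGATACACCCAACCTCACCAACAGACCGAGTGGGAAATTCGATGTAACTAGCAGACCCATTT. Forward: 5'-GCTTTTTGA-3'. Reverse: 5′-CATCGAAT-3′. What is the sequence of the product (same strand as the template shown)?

5'-GCTTTTTGATACACCCAACCTCACCAACAGACCGAGTGGGAAATTCGATG-3'

Scanning the template, GCTTTTTGA occurs at positions 124–132; this primer anneals to the bottom strand there with its 3' end pointing downstream.
Reverse complement of the reverse primer: ATTCGATG. This occurs on the top strand at positions 166–173.
The product is the template from position 124 through 173 (50 bp).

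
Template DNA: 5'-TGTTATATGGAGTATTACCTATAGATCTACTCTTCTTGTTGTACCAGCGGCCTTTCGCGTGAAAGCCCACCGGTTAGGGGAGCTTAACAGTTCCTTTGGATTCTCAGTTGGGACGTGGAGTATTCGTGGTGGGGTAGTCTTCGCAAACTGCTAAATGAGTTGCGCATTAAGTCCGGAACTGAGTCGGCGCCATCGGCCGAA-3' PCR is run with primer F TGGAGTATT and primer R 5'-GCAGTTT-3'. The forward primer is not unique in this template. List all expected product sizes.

The forward primer TGGAGTATT matches the top strand at positions 8–16, 116–124.
The reverse primer's reverse complement is AAACTGC, matching at positions 145–151.
Each forward site pairs with the reverse site to give a product ending at position 151: sizes 144, 36 bp.

144 bp, 36 bp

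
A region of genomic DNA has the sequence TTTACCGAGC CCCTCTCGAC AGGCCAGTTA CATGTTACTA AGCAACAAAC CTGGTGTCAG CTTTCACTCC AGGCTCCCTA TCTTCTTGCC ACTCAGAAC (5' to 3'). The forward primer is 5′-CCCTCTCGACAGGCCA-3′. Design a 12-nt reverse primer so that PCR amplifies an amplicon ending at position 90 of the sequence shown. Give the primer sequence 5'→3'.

The forward primer binds at positions 11–26; the product's 3' end on the top strand is position 90.
The reverse primer anneals to the top strand over positions 79–90, i.e. to TATCTTCTTGCC.
Its sequence written 5'→3' is the reverse complement: GGCAAGAAGATA.

5'-GGCAAGAAGATA-3'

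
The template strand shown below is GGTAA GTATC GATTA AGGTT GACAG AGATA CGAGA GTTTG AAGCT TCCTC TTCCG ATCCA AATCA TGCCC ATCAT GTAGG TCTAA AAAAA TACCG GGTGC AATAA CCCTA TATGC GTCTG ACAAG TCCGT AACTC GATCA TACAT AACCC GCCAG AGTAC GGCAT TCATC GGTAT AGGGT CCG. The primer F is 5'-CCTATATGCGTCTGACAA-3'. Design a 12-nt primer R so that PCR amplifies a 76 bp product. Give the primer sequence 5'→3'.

The forward primer binds at positions 107–124, so a 76 bp product ends at position 107 + 76 − 1 = 182.
The reverse primer anneals to the top strand over positions 171–182, i.e. to GGTATAGGGTCC.
Its sequence written 5'→3' is the reverse complement: GGACCCTATACC.

5'-GGACCCTATACC-3'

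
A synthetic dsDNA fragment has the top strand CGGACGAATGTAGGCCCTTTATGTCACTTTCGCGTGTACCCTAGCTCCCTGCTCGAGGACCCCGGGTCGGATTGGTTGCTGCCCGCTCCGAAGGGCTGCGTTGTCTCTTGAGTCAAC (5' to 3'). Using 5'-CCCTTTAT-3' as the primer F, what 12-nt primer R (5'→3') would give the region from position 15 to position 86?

The product's 3' end on the top strand is position 86.
The reverse primer anneals to the top strand over positions 75–86, i.e. to GTTGCTGCCCGC.
Its sequence written 5'→3' is the reverse complement: GCGGGCAGCAAC.

5'-GCGGGCAGCAAC-3'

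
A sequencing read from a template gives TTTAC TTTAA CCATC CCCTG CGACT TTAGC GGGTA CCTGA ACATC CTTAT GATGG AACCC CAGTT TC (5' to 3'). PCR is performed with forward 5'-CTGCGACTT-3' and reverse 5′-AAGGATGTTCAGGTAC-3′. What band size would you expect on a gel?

31 bp

The forward primer matches the template at positions 18–26.
The reverse primer's reverse complement is GTACCTGAACATCCTT, which matches the template at positions 33–48.
Amplicon spans positions 18–48: 31 bp.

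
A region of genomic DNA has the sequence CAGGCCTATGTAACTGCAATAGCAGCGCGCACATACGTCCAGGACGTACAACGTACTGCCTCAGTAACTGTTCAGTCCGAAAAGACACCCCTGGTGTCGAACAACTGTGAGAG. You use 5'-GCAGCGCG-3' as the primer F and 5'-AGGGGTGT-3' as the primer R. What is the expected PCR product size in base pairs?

71 bp

The forward primer matches the template at positions 22–29.
The reverse primer's reverse complement is ACACCCCT, which matches the template at positions 85–92.
Product length = (reverse-primer end) − (forward-primer start) + 1 = 92 − 22 + 1 = 71 bp.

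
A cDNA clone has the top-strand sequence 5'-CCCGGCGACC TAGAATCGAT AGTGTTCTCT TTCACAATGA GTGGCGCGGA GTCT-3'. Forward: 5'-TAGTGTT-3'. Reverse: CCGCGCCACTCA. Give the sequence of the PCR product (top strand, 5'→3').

Forward primer TAGTGTT is found on the top strand at positions 20–26.
Taking the reverse complement of CCGCGCCACTCA gives TGAGTGGCGCGG, found at positions 38–49 on the template; the primer anneals here to the top strand with its 3' end pointing upstream.
The product is the template from position 20 through 49 (30 bp).

5'-TAGTGTTCTCTTTCACAATGAGTGGCGCGG-3'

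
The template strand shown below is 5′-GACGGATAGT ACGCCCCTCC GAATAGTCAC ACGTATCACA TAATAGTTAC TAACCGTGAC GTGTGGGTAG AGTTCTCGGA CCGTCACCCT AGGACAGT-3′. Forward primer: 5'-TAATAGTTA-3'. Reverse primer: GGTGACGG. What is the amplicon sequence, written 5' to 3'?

5'-TAATAGTTACTAACCGTGACGTGTGGGTAGAGTTCTCGGACCGTCACC-3'

Forward primer TAATAGTTA is found on the top strand at positions 41–49.
Reverse complement of the reverse primer: CCGTCACC. This occurs on the top strand at positions 81–88.
The product is the template from position 41 through 88 (48 bp).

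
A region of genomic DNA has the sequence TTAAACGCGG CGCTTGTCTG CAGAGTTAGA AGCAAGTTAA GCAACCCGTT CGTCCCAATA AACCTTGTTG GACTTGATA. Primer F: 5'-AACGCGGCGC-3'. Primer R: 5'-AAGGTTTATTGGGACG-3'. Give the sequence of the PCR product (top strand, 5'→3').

5'-AACGCGGCGCTTGTCTGCAGAGTTAGAAGCAAGTTAAGCAACCCGTTCGTCCCAATAAACCTT-3'

Scanning the template, AACGCGGCGC occurs at positions 4–13; this primer anneals to the bottom strand there with its 3' end pointing downstream.
Taking the reverse complement of AAGGTTTATTGGGACG gives CGTCCCAATAAACCTT, found at positions 51–66 on the template; the primer anneals here to the top strand with its 3' end pointing upstream.
The product is the template from position 4 through 66 (63 bp).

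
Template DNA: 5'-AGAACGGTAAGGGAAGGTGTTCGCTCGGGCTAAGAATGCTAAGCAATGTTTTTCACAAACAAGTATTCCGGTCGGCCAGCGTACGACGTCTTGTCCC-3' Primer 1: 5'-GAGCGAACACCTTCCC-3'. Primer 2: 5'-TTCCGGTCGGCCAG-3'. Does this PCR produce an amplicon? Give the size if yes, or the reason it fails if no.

Primer 1 (GAGCGAACACCTTCCC) has reverse complement GGGAAGGTGTTCGCTC, which matches the top strand at positions 11–26; primer 1 anneals to the top strand there with its 3' end pointing upstream toward position 11.
Primer 2 (TTCCGGTCGGCCAG) matches the top strand directly at positions 66–79; it anneals to the bottom strand with its 3' end pointing downstream toward position 79.
The 3' ends diverge (primer 1 extends toward position 1, primer 2 toward position 97), so the primers never converge on a shared product.

No product — the primers' 3' ends point away from each other.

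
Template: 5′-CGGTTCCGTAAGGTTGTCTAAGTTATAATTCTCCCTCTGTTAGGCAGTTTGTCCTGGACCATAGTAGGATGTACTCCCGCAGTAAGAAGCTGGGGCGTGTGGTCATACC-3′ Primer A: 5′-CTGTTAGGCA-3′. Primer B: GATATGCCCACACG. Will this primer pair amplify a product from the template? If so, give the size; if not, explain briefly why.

Primer B (GATATGCCCACACG) does not match the top strand, and its reverse complement CGTGTGGGCATATC does not match either.
With no annealing site for primer B, no amplification occurs.

No product — primer B has no binding site in the template.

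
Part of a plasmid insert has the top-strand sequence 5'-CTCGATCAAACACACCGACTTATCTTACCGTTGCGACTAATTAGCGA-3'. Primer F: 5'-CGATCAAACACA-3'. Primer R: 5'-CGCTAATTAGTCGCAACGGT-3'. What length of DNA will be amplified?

44 bp

Scanning the template, CGATCAAACACA occurs at positions 3–14; this primer anneals to the bottom strand there with its 3' end pointing downstream.
The reverse primer's reverse complement is ACCGTTGCGACTAATTAGCG, which matches the template at positions 27–46.
The product runs from position 3 to position 46, so its length is 46 − 3 + 1 = 44 bp.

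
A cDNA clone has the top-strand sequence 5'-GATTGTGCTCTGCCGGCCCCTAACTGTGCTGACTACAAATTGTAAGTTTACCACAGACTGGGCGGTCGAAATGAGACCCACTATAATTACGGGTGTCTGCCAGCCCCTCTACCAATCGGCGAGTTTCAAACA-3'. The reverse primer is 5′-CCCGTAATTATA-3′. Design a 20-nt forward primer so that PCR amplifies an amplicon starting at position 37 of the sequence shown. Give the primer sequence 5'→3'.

The reverse primer's reverse complement TATAATTACGGG matches the template at positions 82–93; the product starts at position 37.
The forward primer is identical to the top strand over positions 37–56: AAATTGTAAGTTTACCACAG.

5'-AAATTGTAAGTTTACCACAG-3'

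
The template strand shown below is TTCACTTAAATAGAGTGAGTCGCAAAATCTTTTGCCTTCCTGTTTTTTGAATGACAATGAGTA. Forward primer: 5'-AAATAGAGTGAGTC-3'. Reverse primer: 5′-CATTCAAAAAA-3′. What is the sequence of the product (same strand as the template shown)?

Forward primer AAATAGAGTGAGTC is found on the top strand at positions 8–21.
Reverse complement of the reverse primer: TTTTTTGAATG. This occurs on the top strand at positions 43–53.
The product is the template from position 8 through 53 (46 bp).

5'-AAATAGAGTGAGTCGCAAAATCTTTTGCCTTCCTGTTTTTTGAATG-3'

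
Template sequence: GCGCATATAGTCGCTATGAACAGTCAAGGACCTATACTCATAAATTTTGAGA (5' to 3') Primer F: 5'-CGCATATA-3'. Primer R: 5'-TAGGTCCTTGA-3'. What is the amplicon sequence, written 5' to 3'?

Scanning the template, CGCATATA occurs at positions 2–9; this primer anneals to the bottom strand there with its 3' end pointing downstream.
Taking the reverse complement of TAGGTCCTTGA gives TCAAGGACCTA, found at positions 24–34 on the template; the primer anneals here to the top strand with its 3' end pointing upstream.
The product is the template from position 2 through 34 (33 bp).

5'-CGCATATAGTCGCTATGAACAGTCAAGGACCTA-3'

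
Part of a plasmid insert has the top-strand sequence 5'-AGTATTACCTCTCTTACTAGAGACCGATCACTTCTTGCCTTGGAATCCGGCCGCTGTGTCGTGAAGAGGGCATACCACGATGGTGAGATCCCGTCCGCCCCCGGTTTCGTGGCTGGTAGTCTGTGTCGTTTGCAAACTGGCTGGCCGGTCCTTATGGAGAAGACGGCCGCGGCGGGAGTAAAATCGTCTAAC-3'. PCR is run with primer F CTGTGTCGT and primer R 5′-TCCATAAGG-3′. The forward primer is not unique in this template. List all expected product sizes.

The forward primer CTGTGTCGT matches the top strand at positions 54–62, 121–129.
The reverse primer's reverse complement is CCTTATGGA, matching at positions 150–158.
Each forward site pairs with the reverse site to give a product ending at position 158: sizes 105, 38 bp.

105 bp, 38 bp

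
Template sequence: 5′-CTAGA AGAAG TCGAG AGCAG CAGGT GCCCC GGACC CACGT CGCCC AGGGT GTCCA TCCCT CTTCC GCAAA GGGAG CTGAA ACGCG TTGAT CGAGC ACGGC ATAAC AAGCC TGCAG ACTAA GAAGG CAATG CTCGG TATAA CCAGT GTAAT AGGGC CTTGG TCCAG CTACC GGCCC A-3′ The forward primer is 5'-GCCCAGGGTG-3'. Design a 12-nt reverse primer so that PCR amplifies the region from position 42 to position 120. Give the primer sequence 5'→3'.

5'-TTAGTCTGCAGG-3'

The product's 3' end on the top strand is position 120.
The reverse primer anneals to the top strand over positions 109–120, i.e. to CCTGCAGACTAA.
Its sequence written 5'→3' is the reverse complement: TTAGTCTGCAGG.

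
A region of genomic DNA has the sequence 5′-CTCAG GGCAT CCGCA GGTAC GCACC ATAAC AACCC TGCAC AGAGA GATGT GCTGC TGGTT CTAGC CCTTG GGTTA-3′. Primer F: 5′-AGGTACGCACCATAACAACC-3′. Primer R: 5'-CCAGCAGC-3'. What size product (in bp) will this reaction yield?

Scanning the template, AGGTACGCACCATAACAACC occurs at positions 15–34; this primer anneals to the bottom strand there with its 3' end pointing downstream.
The reverse primer's reverse complement is GCTGCTGG, which matches the template at positions 51–58.
Product length = (reverse-primer end) − (forward-primer start) + 1 = 58 − 15 + 1 = 44 bp.

44 bp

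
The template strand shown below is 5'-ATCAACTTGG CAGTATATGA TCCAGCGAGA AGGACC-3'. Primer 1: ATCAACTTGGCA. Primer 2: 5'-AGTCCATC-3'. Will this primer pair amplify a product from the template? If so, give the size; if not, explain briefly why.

No product — primer 2 has no binding site in the template.

Primer 2 (AGTCCATC) does not match the top strand, and its reverse complement GATGGACT does not match either.
With no annealing site for primer 2, no amplification occurs.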